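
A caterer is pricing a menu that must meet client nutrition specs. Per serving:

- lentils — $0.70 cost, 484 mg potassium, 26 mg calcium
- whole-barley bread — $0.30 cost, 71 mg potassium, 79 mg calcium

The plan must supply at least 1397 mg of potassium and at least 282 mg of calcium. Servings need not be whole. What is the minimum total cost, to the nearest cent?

$2.56

Check every corner: each single food scaled to meet both minima, and each pair solved so both constraints bind.
lentils only: max(1397/484, 282/26) = 10.85 servings → $7.59.
whole-barley bread only: max(1397/71, 282/79) = 19.68 servings → $5.90.
lentils + whole-barley bread with both tight: 2.483 servings and 2.753 servings → $2.56.
So the least-cost plan costs $2.56.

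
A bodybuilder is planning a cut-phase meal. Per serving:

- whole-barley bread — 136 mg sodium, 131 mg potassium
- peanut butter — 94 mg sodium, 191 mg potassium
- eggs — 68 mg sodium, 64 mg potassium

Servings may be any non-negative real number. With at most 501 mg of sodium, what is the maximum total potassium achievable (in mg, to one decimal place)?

1018.0 mg

Potassium per mg sodium: peanut butter 2.032, whole-barley bread 0.9632, eggs 0.9412.
With no serving limits, spend the whole sodium allowance on peanut butter: 501 mg / 94 mg × 191 mg = 1018.0 mg.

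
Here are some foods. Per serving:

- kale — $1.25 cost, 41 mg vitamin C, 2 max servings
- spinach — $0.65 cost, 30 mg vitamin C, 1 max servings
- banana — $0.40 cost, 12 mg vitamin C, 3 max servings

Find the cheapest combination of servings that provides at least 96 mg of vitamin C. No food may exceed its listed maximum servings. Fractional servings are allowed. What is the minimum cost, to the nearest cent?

Cost per mg of vitamin C: spinach $0.0217, kale $0.0305, banana $0.0333.
Take 1 serving of spinach: +30.0 mg vitamin C for $0.65 (total $0.65, still need 66.0 mg).
Take 1.61 servings of kale: +66.0 mg vitamin C for $2.01 (total $2.66, still need 0.0 mg).
Filling from the cheapest source first is optimal under one linear minimum: $2.66.

$2.66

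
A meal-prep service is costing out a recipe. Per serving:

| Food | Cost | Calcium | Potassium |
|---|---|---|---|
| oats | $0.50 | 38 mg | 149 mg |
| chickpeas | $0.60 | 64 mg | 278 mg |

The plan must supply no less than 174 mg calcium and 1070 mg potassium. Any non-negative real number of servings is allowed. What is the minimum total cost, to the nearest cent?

$2.31

Check every corner: each single food scaled to meet both minima, and each pair solved so both constraints bind.
oats only: max(174/38, 1070/149) = 7.181 servings → $3.59.
chickpeas only: max(174/64, 1070/278) = 3.849 servings → $2.31.
oats + chickpeas: the both-tight solution has a negative serving — not a feasible corner.
So the least-cost plan costs $2.31.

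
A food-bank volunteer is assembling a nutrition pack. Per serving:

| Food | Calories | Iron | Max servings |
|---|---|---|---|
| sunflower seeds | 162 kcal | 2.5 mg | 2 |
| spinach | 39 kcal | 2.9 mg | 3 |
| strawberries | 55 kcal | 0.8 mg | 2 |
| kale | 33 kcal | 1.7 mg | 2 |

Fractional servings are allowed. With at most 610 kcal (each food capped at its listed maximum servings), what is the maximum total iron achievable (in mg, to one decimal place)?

Iron per kcal: spinach 0.07436, kale 0.05152, sunflower seeds 0.01543, strawberries 0.01455.
Take 3 servings of spinach: uses 117 kcal, +8.7 mg iron (running total 8.7 mg).
Take 2 servings of kale: uses 66 kcal, +3.4 mg iron (running total 12.1 mg).
Take 2 servings of sunflower seeds: uses 324 kcal, +5.0 mg iron (running total 17.1 mg).
Take 1.873 servings of strawberries: uses 103 kcal, +1.5 mg iron (running total 18.6 mg).
Greedy by best ratio exhausts the calories allowance optimally: 18.6 mg.

18.6 mg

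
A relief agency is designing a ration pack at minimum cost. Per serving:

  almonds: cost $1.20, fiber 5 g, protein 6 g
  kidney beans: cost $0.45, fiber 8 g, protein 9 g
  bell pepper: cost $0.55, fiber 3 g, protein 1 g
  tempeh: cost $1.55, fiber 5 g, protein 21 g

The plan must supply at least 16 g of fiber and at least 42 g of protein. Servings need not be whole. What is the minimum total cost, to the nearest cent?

almonds only: max(16/5, 42/6) = 7 servings → $8.40.
kidney beans only: max(16/8, 42/9) = 4.667 servings → $2.10.
bell pepper only: max(16/3, 42/1) = 42 servings → $23.10.
tempeh only: max(16/5, 42/21) = 3.2 servings → $4.96.
almonds + kidney beans: intersection lies outside the first quadrant.
almonds + bell pepper with both targets exact would need a negative amount; discard.
almonds + tempeh with both tight: 1.68 servings and 1.52 servings → $4.37.
kidney beans + bell pepper: the both-tight solution has a negative serving — not a feasible corner.
kidney beans + tempeh with both tight: 1.024 servings and 1.561 servings → $2.88.
bell pepper + tempeh with both tight: 2.172 servings and 1.897 servings → $4.13.
The minimum over all feasible corners is $2.10.

$2.10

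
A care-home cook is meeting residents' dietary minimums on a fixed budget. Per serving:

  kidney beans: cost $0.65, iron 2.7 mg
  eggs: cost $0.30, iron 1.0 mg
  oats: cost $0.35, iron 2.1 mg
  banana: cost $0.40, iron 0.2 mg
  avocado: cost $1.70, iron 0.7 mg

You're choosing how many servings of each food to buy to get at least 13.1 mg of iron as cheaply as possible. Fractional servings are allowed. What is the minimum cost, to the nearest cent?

Cost per mg of iron: oats $0.1667, kidney beans $0.2407, eggs $0.3000, banana $2.0000, avocado $2.4286.
With no serving limits, use only oats: 13.1 mg / 2.1 mg = 6.238 servings × $0.35 = $2.18.

$2.18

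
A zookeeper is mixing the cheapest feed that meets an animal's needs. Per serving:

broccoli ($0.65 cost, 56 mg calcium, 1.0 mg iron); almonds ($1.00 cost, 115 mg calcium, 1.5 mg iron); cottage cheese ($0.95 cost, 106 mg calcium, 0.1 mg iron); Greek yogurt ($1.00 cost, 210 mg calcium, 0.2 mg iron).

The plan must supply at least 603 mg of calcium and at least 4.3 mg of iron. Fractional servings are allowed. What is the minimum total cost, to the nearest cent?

The cheapest plan sits at a corner of the feasible region — with two constraints it uses at most two foods.
broccoli only: max(603/56, 4.3/1.0) = 10.77 servings → $7.00.
almonds only: max(603/115, 4.3/1.5) = 5.243 servings → $5.24.
cottage cheese only: max(603/106, 4.3/0.1) = 43 servings → $40.85.
Greek yogurt only: max(603/210, 4.3/0.2) = 21.5 servings → $21.50.
broccoli + almonds: the both-tight solution has a negative serving — not a feasible corner.
broccoli + cottage cheese with both tight: 3.939 servings and 3.608 servings → $5.99.
broccoli + Greek yogurt with both tight: 3.936 servings and 1.822 servings → $4.38.
almonds + cottage cheese with both tight: 2.681 servings and 2.78 servings → $5.32.
almonds + Greek yogurt with both tight: 2.679 servings and 1.404 servings → $4.08.
cottage cheese + Greek yogurt: intersection lies outside the first quadrant.
The minimum over all feasible corners is $4.08.

$4.08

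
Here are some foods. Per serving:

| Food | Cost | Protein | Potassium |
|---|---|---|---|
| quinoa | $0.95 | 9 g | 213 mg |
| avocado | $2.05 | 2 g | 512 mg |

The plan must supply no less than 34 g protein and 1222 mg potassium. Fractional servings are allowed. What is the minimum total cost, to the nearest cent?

$5.24

A basic optimal solution has at most two foods positive. Try each food alone and each pair with both targets met exactly.
quinoa only: max(34/9, 1222/213) = 5.737 servings → $5.45.
avocado only: max(34/2, 1222/512) = 17 servings → $34.85.
quinoa + avocado with both tight: 3.578 servings and 0.8981 servings → $5.24.
So the least-cost plan costs $5.24.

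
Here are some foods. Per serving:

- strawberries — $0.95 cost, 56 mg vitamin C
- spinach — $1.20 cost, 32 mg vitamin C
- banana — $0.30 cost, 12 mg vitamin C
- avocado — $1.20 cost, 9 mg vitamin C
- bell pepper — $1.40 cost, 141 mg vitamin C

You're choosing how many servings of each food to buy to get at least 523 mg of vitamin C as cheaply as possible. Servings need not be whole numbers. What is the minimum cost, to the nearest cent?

$5.19

Cost per mg of vitamin C: bell pepper $0.0099, strawberries $0.0170, banana $0.0250, spinach $0.0375, avocado $0.1333.
With no serving limits, use only bell pepper: 523 mg / 141 mg = 3.709 servings × $1.40 = $5.19.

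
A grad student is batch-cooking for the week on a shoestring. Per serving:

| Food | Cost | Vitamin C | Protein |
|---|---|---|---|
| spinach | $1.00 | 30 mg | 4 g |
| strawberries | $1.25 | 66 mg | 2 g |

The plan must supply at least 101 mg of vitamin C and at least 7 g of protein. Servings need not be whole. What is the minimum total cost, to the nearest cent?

$2.46

Minimising a linear cost over {vitamin C ≥ 101, protein ≥ 7, servings ≥ 0} — the optimum is at a vertex, using one or two foods.
spinach only: max(101/30, 7/4) = 3.367 servings → $3.37.
strawberries only: max(101/66, 7/2) = 3.5 servings → $4.38.
spinach + strawberries with both tight: 1.275 servings and 0.951 servings → $2.46.
The minimum over all feasible corners is $2.46.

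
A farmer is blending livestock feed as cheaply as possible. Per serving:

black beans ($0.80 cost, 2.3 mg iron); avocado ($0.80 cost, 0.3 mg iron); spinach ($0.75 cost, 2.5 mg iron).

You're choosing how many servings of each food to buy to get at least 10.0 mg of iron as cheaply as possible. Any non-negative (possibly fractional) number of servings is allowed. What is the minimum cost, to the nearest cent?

Cost per mg of iron: spinach $0.3000, black beans $0.3478, avocado $2.6667.
With no serving limits, use only spinach: 10.0 mg / 2.5 mg = 4 servings × $0.75 = $3.00.

$3.00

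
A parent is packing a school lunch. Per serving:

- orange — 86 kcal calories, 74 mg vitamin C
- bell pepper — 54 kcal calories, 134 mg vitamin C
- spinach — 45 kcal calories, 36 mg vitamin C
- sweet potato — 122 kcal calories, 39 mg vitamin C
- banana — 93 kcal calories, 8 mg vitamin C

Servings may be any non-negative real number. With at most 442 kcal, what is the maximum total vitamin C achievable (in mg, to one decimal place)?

Vitamin C per kcal: bell pepper 2.481, orange 0.8605, spinach 0.8, sweet potato 0.3197, banana 0.08602.
With no serving limits, spend the whole calories allowance on bell pepper: 442 kcal / 54 kcal × 134 mg = 1096.8 mg.

1096.8 mg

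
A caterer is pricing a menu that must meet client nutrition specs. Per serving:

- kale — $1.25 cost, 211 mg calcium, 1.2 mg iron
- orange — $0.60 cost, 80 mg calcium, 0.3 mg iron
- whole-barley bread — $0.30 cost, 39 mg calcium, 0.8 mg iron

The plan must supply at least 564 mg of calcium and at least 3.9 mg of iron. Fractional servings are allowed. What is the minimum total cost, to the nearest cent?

An LP optimum is at a vertex; with two nutrient constraints at most two foods are used. Check each candidate.
kale only: max(564/211, 3.9/1.2) = 3.25 servings → $4.06.
orange only: max(564/80, 3.9/0.3) = 13 servings → $7.80.
whole-barley bread only: max(564/39, 3.9/0.8) = 14.46 servings → $4.34.
kale + orange with both targets exact would need a negative amount; discard.
kale + whole-barley bread with both tight: 2.452 servings and 1.198 servings → $3.42.
orange + whole-barley bread with both tight: 5.719 servings and 2.73 servings → $4.25.
So the least-cost plan costs $3.42.

$3.42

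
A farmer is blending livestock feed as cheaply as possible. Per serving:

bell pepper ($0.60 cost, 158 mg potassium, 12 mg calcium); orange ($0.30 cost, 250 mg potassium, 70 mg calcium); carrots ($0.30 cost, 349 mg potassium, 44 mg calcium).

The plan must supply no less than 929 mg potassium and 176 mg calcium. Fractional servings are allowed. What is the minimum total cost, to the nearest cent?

$0.93

An LP optimum is at a vertex; with two nutrient constraints at most two foods are used. Check each candidate.
bell pepper only: max(929/158, 176/12) = 14.67 servings → $8.80.
orange only: max(929/250, 176/70) = 3.716 servings → $1.11.
carrots only: max(929/349, 176/44) = 4 servings → $1.20.
bell pepper + orange with both tight: 2.609 servings and 2.067 servings → $2.19.
bell pepper + carrots: the both-tight solution has a negative serving — not a feasible corner.
orange + carrots with both tight: 1.53 servings and 1.566 servings → $0.93.
The minimum over all feasible corners is $0.93.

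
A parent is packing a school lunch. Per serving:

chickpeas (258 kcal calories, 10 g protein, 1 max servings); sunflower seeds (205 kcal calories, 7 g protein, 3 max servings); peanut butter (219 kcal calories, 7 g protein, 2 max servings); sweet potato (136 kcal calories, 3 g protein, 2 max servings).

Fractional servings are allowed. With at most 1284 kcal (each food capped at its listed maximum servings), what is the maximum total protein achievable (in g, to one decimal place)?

44.1 g

Protein per kcal: chickpeas 0.03876, sunflower seeds 0.03415, peanut butter 0.03196, sweet potato 0.02206.
Take 1 serving of chickpeas: uses 258 kcal, +10.0 g protein (running total 10.0 g).
Take 3 servings of sunflower seeds: uses 615 kcal, +21.0 g protein (running total 31.0 g).
Take 1.877 servings of peanut butter: uses 411 kcal, +13.1 g protein (running total 44.1 g).
Greedy by best ratio exhausts the calories allowance optimally: 44.1 g.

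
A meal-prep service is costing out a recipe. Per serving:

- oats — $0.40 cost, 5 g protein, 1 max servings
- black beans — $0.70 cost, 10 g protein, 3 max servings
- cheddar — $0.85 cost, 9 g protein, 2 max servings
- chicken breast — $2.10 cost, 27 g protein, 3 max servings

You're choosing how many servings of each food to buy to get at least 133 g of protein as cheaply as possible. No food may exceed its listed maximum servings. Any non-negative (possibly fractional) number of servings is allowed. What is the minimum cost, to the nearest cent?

$10.41

Cost per g of protein: black beans $0.0700, chicken breast $0.0778, oats $0.0800, cheddar $0.0944.
Take 3 servings of black beans: +30.0 g protein for $2.10 (total $2.10, still need 103.0 g).
Take 3 servings of chicken breast: +81.0 g protein for $6.30 (total $8.40, still need 22.0 g).
Take 1 serving of oats: +5.0 g protein for $0.40 (total $8.80, still need 17.0 g).
Take 1.889 servings of cheddar: +17.0 g protein for $1.61 (total $10.41, still need 0.0 g).
Filling from the cheapest source first is optimal under one linear minimum: $10.41.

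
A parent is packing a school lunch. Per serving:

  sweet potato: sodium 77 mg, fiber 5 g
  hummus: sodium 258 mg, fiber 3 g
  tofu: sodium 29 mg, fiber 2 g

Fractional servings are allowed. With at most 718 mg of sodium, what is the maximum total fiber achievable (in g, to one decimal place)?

49.5 g

Fiber per mg sodium: tofu 0.06897, sweet potato 0.06494, hummus 0.01163.
With no serving limits, spend the whole sodium allowance on tofu: 718 mg / 29 mg × 2 g = 49.5 g.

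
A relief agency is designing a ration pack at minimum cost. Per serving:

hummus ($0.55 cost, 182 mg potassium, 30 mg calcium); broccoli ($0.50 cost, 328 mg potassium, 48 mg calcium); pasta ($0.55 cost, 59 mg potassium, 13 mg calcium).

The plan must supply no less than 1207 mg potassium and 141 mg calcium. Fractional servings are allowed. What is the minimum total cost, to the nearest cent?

$1.84

This is a tiny linear program; its minimum lies at a vertex of the feasible set. List the vertices and price them.
hummus only: max(1207/182, 141/30) = 6.632 servings → $3.65.
broccoli only: max(1207/328, 141/48) = 3.68 servings → $1.84.
pasta only: max(1207/59, 141/13) = 20.46 servings → $11.25.
hummus + broccoli with both targets exact would need a negative amount; discard.
hummus + pasta: intersection lies outside the first quadrant.
broccoli + pasta: the both-tight solution has a negative serving — not a feasible corner.
The minimum over all feasible corners is $1.84.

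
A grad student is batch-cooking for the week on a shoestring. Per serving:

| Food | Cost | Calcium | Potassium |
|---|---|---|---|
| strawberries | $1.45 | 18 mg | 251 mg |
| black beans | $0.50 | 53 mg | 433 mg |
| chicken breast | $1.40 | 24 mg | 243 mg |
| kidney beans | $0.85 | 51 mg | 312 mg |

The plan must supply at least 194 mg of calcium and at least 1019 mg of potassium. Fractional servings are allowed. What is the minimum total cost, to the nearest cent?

The cheapest plan sits at a corner of the feasible region — with two constraints it uses at most two foods.
strawberries only: max(194/18, 1019/251) = 10.78 servings → $15.63.
black beans only: max(194/53, 1019/433) = 3.66 servings → $1.83.
chicken breast only: max(194/24, 1019/243) = 8.083 servings → $11.32.
kidney beans only: max(194/51, 1019/312) = 3.804 servings → $3.23.
strawberries + black beans: intersection lies outside the first quadrant.
strawberries + chicken breast: the both-tight solution has a negative serving — not a feasible corner.
strawberries + kidney beans: intersection lies outside the first quadrant.
black beans + chicken breast: intersection lies outside the first quadrant.
black beans + kidney beans: intersection lies outside the first quadrant.
chicken breast + kidney beans with both targets exact would need a negative amount; discard.
So the least-cost plan costs $1.83.

$1.83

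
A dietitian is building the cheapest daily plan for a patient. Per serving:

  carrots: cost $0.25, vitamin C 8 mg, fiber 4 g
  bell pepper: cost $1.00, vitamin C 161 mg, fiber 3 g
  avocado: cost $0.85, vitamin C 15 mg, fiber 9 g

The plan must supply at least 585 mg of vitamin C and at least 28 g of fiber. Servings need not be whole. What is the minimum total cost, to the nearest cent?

$4.52

Check every corner: each single food scaled to meet both minima, and each pair solved so both constraints bind.
carrots only: max(585/8, 28/4) = 73.12 servings → $18.28.
bell pepper only: max(585/161, 28/3) = 9.333 servings → $9.33.
avocado only: max(585/15, 28/9) = 39 servings → $33.15.
carrots + bell pepper with both tight: 4.44 servings and 3.413 servings → $4.52.
carrots + avocado with both targets exact would need a negative amount; discard.
bell pepper + avocado with both tight: 3.451 servings and 1.961 servings → $5.12.
The minimum over all feasible corners is $4.52.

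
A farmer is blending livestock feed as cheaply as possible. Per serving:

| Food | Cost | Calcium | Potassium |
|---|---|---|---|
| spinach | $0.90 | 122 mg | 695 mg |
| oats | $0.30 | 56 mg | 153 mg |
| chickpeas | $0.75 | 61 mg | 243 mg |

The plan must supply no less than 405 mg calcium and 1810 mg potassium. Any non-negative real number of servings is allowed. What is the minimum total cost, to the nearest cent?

$2.65

Two binding constraints pin down two serving amounts, so the optimal mix uses at most two foods. The candidates are each food alone (scaled to the tighter of calcium/potassium) and each pair with both constraints tight.
spinach only: max(405/122, 1810/695) = 3.32 servings → $2.99.
oats only: max(405/56, 1810/153) = 11.83 servings → $3.55.
chickpeas only: max(405/61, 1810/243) = 7.449 servings → $5.59.
spinach + oats with both tight: 1.945 servings and 2.995 servings → $2.65.
spinach + chickpeas with both tight: 0.9409 servings and 4.758 servings → $4.41.
oats + chickpeas: intersection lies outside the first quadrant.
Cheapest feasible corner: $2.65.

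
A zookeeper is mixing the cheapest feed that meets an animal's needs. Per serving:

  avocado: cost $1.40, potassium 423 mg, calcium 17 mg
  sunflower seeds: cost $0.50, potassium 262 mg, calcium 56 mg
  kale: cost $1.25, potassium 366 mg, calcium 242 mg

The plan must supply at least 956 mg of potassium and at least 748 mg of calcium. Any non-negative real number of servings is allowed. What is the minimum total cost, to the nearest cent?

Compare the cost at each extreme point of the feasible region.
avocado only: max(956/423, 748/17) = 44 servings → $61.60.
sunflower seeds only: max(956/262, 748/56) = 13.36 servings → $6.68.
kale only: max(956/366, 748/242) = 3.091 servings → $3.86.
avocado + sunflower seeds with both targets exact would need a negative amount; discard.
avocado + kale: intersection lies outside the first quadrant.
sunflower seeds + kale: the both-tight solution has a negative serving — not a feasible corner.
So the least-cost plan costs $3.86.

$3.86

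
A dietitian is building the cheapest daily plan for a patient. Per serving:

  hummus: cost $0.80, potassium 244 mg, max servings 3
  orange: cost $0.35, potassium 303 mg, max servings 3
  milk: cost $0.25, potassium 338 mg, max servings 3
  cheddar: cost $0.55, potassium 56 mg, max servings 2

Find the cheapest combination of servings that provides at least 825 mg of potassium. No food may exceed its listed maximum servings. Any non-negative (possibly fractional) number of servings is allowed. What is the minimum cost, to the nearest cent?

Cost per mg of potassium: milk $0.0007, orange $0.0012, hummus $0.0033, cheddar $0.0098.
Take 2.441 servings of milk: +825.0 mg potassium for $0.61 (total $0.61, still need 0.0 mg).
Greedy by cheapest-per-mg is optimal for a single linear constraint, so the minimum cost is $0.61.

$0.61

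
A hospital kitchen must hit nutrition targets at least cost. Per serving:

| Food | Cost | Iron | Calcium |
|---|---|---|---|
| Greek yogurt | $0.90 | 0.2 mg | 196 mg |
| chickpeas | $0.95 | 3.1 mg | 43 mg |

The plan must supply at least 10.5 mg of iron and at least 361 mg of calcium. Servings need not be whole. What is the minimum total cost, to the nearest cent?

With two linear requirements the optimum uses one or two foods; enumerate the corners.
Greek yogurt only: max(10.5/0.2, 361/196) = 52.5 servings → $47.25.
chickpeas only: max(10.5/3.1, 361/43) = 8.395 servings → $7.98.
Greek yogurt + chickpeas with both tight: 1.115 servings and 3.315 servings → $4.15.
The minimum over all feasible corners is $4.15.

$4.15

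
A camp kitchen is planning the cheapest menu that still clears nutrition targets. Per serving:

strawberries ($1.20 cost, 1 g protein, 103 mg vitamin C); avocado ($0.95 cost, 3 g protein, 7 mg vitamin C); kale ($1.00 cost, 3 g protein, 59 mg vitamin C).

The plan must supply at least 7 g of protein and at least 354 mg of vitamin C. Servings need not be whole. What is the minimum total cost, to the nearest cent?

$4.58

For a min-cost LP with two ≥-constraints, a basic feasible solution has at most two positive variables.
strawberries only: max(7/1, 354/103) = 7 servings → $8.40.
avocado only: max(7/3, 354/7) = 50.57 servings → $48.04.
kale only: max(7/3, 354/59) = 6 servings → $6.00.
strawberries + avocado with both tight: 3.354 servings and 1.215 servings → $5.18.
strawberries + kale with both tight: 2.596 servings and 1.468 servings → $4.58.
avocado + kale: the both-tight solution has a negative serving — not a feasible corner.
The minimum over all feasible corners is $4.58.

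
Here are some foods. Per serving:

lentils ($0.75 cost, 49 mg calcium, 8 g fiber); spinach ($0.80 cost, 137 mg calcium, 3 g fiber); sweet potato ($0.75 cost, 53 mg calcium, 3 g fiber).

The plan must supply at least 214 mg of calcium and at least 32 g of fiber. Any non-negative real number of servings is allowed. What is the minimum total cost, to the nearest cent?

lentils only: max(214/49, 32/8) = 4.367 servings → $3.28.
spinach only: max(214/137, 32/3) = 10.67 servings → $8.53.
sweet potato only: max(214/53, 32/3) = 10.67 servings → $8.00.
lentils + spinach with both tight: 3.943 servings and 0.1517 servings → $3.08.
lentils + sweet potato with both tight: 3.805 servings and 0.5199 servings → $3.24.
spinach + sweet potato with both targets exact would need a negative amount; discard.
Cheapest feasible corner: $3.08.

$3.08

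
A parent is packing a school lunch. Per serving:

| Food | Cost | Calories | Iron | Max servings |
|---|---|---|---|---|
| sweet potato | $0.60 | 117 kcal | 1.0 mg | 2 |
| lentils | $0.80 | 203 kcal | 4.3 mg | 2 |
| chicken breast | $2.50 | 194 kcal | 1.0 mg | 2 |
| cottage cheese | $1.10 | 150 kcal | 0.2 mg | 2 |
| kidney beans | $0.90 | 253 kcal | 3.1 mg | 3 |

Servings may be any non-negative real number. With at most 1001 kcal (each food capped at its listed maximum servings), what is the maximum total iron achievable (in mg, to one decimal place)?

Iron per kcal: lentils 0.02118, kidney beans 0.01225, sweet potato 0.008547, chicken breast 0.005155, cottage cheese 0.001333.
Take 2 servings of lentils: uses 406 kcal, +8.6 mg iron (running total 8.6 mg).
Take 2.352 servings of kidney beans: uses 595 kcal, +7.3 mg iron (running total 15.9 mg).
Greedy by best ratio exhausts the calories allowance optimally: 15.9 mg.

15.9 mg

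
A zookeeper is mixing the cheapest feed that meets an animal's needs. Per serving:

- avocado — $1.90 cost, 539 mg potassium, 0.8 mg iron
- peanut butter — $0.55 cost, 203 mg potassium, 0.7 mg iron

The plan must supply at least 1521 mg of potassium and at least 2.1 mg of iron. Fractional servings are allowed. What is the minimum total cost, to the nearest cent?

Compare the cost at each extreme point of the feasible region.
avocado only: max(1521/539, 2.1/0.8) = 2.822 servings → $5.36.
peanut butter only: max(1521/203, 2.1/0.7) = 7.493 servings → $4.12.
avocado + peanut butter with both targets exact would need a negative amount; discard.
The minimum over all feasible corners is $4.12.

$4.12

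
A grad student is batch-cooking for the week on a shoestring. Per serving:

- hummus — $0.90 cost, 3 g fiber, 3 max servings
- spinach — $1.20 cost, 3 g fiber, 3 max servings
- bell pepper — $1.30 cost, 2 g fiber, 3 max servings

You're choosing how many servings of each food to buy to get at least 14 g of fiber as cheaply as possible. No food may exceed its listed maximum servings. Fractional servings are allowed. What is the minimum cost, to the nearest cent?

$4.70

Cost per g of fiber: hummus $0.3000, spinach $0.4000, bell pepper $0.6500.
Take 3 servings of hummus: +9.0 g fiber for $2.70 (total $2.70, still need 5.0 g).
Take 1.667 servings of spinach: +5.0 g fiber for $2.00 (total $4.70, still need 0.0 g).
Greedy by cheapest-per-g is optimal for a single linear constraint, so the minimum cost is $4.70.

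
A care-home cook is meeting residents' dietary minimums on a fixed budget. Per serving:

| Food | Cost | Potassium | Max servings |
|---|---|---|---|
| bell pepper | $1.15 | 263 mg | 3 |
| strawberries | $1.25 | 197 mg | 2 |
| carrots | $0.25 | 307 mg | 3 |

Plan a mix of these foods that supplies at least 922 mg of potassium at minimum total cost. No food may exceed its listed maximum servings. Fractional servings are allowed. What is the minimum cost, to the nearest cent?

$0.75

Cost per mg of potassium: carrots $0.0008, bell pepper $0.0044, strawberries $0.0063.
Take 3 servings of carrots: +921.0 mg potassium for $0.75 (total $0.75, still need 1.0 mg).
Take 0.003802 servings of bell pepper: +1.0 mg potassium for $0.00 (total $0.75, still need 0.0 mg).
Filling from the cheapest source first is optimal under one linear minimum: $0.75.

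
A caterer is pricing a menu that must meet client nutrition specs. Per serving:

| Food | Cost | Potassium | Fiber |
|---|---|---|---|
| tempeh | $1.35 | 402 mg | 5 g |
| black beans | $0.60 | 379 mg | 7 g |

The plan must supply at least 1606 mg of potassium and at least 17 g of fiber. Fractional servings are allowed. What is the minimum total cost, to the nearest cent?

$2.54

Two binding constraints pin down two serving amounts, so the optimal mix uses at most two foods. The candidates are each food alone (scaled to the tighter of potassium/fiber) and each pair with both constraints tight.
tempeh only: max(1606/402, 17/5) = 3.995 servings → $5.39.
black beans only: max(1606/379, 17/7) = 4.237 servings → $2.54.
tempeh + black beans with both targets exact would need a negative amount; discard.
So the least-cost plan costs $2.54.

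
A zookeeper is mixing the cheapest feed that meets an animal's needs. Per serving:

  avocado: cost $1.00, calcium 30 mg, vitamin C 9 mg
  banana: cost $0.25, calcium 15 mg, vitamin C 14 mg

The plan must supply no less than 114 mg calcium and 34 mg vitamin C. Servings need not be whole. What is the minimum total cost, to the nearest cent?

$1.90

For a min-cost LP with two ≥-constraints, a basic feasible solution has at most two positive variables.
avocado only: max(114/30, 34/9) = 3.8 servings → $3.80.
banana only: max(114/15, 34/14) = 7.6 servings → $1.90.
avocado + banana: the both-tight solution has a negative serving — not a feasible corner.
Cheapest feasible corner: $1.90.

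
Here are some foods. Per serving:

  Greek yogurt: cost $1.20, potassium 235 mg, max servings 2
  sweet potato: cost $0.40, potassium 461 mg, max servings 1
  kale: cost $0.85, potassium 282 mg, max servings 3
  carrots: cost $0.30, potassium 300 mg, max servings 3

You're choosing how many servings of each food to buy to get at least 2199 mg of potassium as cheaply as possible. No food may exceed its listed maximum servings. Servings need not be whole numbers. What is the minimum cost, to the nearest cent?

Cost per mg of potassium: sweet potato $0.0009, carrots $0.0010, kale $0.0030, Greek yogurt $0.0051.
Take 1 serving of sweet potato: +461.0 mg potassium for $0.40 (total $0.40, still need 1738.0 mg).
Take 3 servings of carrots: +900.0 mg potassium for $0.90 (total $1.30, still need 838.0 mg).
Take 2.972 servings of kale: +838.0 mg potassium for $2.53 (total $3.83, still need 0.0 mg).
Filling from the cheapest source first is optimal under one linear minimum: $3.83.

$3.83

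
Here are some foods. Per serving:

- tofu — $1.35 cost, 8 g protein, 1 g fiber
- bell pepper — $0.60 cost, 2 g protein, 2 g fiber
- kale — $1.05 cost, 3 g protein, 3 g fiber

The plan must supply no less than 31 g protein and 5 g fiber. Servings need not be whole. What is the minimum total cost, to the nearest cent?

This is a tiny linear program; its minimum lies at a vertex of the feasible set. List the vertices and price them.
tofu only: max(31/8, 5/1) = 5 servings → $6.75.
bell pepper only: max(31/2, 5/2) = 15.5 servings → $9.30.
kale only: max(31/3, 5/3) = 10.33 servings → $10.85.
tofu + bell pepper with both tight: 3.714 servings and 0.6429 servings → $5.40.
tofu + kale with both tight: 3.714 servings and 0.4286 servings → $5.46.
bell pepper + kale (both tight): parallel constraints — no distinct corner.
The minimum over all feasible corners is $5.40.

$5.40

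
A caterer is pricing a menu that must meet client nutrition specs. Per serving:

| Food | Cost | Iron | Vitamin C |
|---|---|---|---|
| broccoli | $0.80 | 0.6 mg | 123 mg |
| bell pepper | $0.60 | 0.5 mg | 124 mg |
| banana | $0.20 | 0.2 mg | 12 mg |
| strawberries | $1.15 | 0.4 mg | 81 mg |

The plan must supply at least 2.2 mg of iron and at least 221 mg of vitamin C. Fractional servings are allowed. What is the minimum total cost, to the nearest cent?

$2.29

broccoli only: max(2.2/0.6, 221/123) = 3.667 servings → $2.93.
bell pepper only: max(2.2/0.5, 221/124) = 4.4 servings → $2.64.
banana only: max(2.2/0.2, 221/12) = 18.42 servings → $3.68.
strawberries only: max(2.2/0.4, 221/81) = 5.5 servings → $6.33.
broccoli + bell pepper: intersection lies outside the first quadrant.
broccoli + banana with both tight: 1.023 servings and 7.931 servings → $2.40.
broccoli + strawberries: intersection lies outside the first quadrant.
bell pepper + banana with both tight: 0.9468 servings and 8.633 servings → $2.29.
bell pepper + strawberries with both targets exact would need a negative amount; discard.
banana + strawberries with both tight: 7.877 servings and 1.561 servings → $3.37.
Cheapest feasible corner: $2.29.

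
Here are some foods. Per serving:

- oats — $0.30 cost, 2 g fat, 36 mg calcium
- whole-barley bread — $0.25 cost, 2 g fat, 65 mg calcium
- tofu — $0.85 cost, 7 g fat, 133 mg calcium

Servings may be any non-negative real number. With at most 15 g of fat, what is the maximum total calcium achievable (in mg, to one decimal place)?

Calcium per g fat: whole-barley bread 32.5, tofu 19, oats 18.
With no serving limits, spend the whole fat allowance on whole-barley bread: 15 g / 2 g × 65 mg = 487.5 mg.

487.5 mg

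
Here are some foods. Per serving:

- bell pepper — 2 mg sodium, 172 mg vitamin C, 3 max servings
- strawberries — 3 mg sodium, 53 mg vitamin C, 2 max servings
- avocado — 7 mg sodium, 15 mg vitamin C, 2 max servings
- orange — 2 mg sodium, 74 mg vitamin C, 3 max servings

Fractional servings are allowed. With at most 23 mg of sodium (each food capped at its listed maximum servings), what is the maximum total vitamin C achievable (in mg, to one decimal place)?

Vitamin C per mg sodium: bell pepper 86, orange 37, strawberries 17.67, avocado 2.143.
Take 3 servings of bell pepper: uses 6 mg sodium, +516.0 mg vitamin C (running total 516.0 mg).
Take 3 servings of orange: uses 6 mg sodium, +222.0 mg vitamin C (running total 738.0 mg).
Take 2 servings of strawberries: uses 6 mg sodium, +106.0 mg vitamin C (running total 844.0 mg).
Take 0.7143 servings of avocado: uses 5 mg sodium, +10.7 mg vitamin C (running total 854.7 mg).
Greedy by best ratio exhausts the sodium allowance optimally: 854.7 mg.

854.7 mg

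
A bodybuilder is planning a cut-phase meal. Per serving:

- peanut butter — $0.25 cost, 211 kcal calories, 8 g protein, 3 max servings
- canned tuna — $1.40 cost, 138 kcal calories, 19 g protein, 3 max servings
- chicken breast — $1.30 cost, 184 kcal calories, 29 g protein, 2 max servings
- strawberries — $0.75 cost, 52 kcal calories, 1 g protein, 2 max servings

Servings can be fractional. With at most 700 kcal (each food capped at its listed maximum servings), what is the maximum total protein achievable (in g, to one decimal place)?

Protein per kcal: chicken breast 0.1576, canned tuna 0.1377, peanut butter 0.03791, strawberries 0.01923.
Take 2 servings of chicken breast: uses 368 kcal, +58.0 g protein (running total 58.0 g).
Take 2.406 servings of canned tuna: uses 332 kcal, +45.7 g protein (running total 103.7 g).
Filling greedily by protein-per-kcal is optimal for one linear limit, giving 103.7 g.

103.7 g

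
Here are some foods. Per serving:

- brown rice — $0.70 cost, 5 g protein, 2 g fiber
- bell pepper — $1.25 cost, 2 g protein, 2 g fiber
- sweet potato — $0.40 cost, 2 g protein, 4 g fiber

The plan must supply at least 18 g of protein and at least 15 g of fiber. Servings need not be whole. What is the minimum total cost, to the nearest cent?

Compare the cost at each extreme point of the feasible region.
brown rice only: max(18/5, 15/2) = 7.5 servings → $5.25.
bell pepper only: max(18/2, 15/2) = 9 servings → $11.25.
sweet potato only: max(18/2, 15/4) = 9 servings → $3.60.
brown rice + bell pepper with both tight: 1 serving and 6.5 servings → $8.82.
brown rice + sweet potato with both tight: 2.625 servings and 2.438 servings → $2.81.
bell pepper + sweet potato: the both-tight solution has a negative serving — not a feasible corner.
Cheapest feasible corner: $2.81.

$2.81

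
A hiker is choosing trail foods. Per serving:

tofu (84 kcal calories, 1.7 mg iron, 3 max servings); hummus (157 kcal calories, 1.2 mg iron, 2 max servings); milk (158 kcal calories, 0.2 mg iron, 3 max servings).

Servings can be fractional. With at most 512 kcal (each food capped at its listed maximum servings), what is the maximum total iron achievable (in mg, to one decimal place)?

Iron per kcal: tofu 0.02024, hummus 0.007643, milk 0.001266.
Take 3 servings of tofu: uses 252 kcal, +5.1 mg iron (running total 5.1 mg).
Take 1.656 servings of hummus: uses 260 kcal, +2.0 mg iron (running total 7.1 mg).
Filling greedily by iron-per-kcal is optimal for one linear limit, giving 7.1 mg.

7.1 mg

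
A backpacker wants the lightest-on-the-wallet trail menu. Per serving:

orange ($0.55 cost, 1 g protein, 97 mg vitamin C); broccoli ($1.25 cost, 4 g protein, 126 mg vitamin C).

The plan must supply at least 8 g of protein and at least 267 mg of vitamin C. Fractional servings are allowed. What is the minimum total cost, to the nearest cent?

Two binding constraints pin down two serving amounts, so the optimal mix uses at most two foods. The candidates are each food alone (scaled to the tighter of protein/vitamin C) and each pair with both constraints tight.
orange only: max(8/1, 267/97) = 8 servings → $4.40.
broccoli only: max(8/4, 267/126) = 2.119 servings → $2.65.
orange + broccoli with both tight: 0.229 servings and 1.943 servings → $2.55.
So the least-cost plan costs $2.55.

$2.55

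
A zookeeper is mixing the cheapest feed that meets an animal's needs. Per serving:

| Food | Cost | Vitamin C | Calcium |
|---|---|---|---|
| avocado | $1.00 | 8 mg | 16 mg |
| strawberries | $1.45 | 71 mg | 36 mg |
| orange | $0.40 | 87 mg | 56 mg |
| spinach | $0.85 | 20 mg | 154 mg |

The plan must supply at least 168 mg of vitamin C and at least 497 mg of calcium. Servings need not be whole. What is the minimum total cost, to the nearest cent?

$2.86

For a min-cost LP with two ≥-constraints, a basic feasible solution has at most two positive variables.
avocado only: max(168/8, 497/16) = 31.06 servings → $31.06.
strawberries only: max(168/71, 497/36) = 13.81 servings → $20.02.
orange only: max(168/87, 497/56) = 8.875 servings → $3.55.
spinach only: max(168/20, 497/154) = 8.4 servings → $7.14.
avocado + strawberries with both targets exact would need a negative amount; discard.
avocado + orange with both targets exact would need a negative amount; discard.
avocado + spinach with both tight: 17.47 servings and 1.412 servings → $18.67.
strawberries + orange: the both-tight solution has a negative serving — not a feasible corner.
strawberries + spinach with both tight: 1.56 servings and 2.863 servings → $4.69.
orange + spinach with both tight: 1.298 servings and 2.755 servings → $2.86.
Cheapest feasible corner: $2.86.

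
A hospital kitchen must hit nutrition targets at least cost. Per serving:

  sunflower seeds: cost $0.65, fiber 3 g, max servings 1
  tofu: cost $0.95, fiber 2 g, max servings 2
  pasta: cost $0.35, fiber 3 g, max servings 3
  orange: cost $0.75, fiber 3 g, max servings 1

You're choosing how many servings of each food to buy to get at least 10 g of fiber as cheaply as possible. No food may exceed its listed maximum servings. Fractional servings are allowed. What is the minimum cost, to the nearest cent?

$1.27

Cost per g of fiber: pasta $0.1167, sunflower seeds $0.2167, orange $0.2500, tofu $0.4750.
Take 3 servings of pasta: +9.0 g fiber for $1.05 (total $1.05, still need 1.0 g).
Take 0.3333 servings of sunflower seeds: +1.0 g fiber for $0.22 (total $1.27, still need 0.0 g).
Greedy by cheapest-per-g is optimal for a single linear constraint, so the minimum cost is $1.27.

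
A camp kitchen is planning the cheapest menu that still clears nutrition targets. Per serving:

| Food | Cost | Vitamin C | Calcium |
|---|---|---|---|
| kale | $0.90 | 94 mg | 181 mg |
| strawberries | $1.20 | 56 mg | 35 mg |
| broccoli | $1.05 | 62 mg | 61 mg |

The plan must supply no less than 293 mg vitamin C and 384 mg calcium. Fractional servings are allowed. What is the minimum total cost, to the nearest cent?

Check every corner: each single food scaled to meet both minima, and each pair solved so both constraints bind.
kale only: max(293/94, 384/181) = 3.117 servings → $2.81.
strawberries only: max(293/56, 384/35) = 10.97 servings → $13.17.
broccoli only: max(293/62, 384/61) = 6.295 servings → $6.61.
kale + strawberries with both tight: 1.643 servings and 2.474 servings → $4.45.
kale + broccoli with both tight: 1.081 servings and 3.086 servings → $4.21.
strawberries + broccoli with both targets exact would need a negative amount; discard.
Cheapest feasible corner: $2.81.

$2.81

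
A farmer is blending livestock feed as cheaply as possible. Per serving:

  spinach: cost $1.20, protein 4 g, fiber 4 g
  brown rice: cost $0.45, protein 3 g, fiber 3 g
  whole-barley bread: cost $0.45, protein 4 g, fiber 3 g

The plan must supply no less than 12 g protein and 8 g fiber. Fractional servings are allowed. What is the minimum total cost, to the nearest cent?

For a min-cost LP with two ≥-constraints, a basic feasible solution has at most two positive variables.
spinach only: max(12/4, 8/4) = 3 servings → $3.60.
brown rice only: max(12/3, 8/3) = 4 servings → $1.80.
whole-barley bread only: max(12/4, 8/3) = 3 servings → $1.35.
spinach + brown rice (both tight): parallel constraints — no distinct corner.
spinach + whole-barley bread with both targets exact would need a negative amount; discard.
brown rice + whole-barley bread: the both-tight solution has a negative serving — not a feasible corner.
So the least-cost plan costs $1.35.

$1.35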